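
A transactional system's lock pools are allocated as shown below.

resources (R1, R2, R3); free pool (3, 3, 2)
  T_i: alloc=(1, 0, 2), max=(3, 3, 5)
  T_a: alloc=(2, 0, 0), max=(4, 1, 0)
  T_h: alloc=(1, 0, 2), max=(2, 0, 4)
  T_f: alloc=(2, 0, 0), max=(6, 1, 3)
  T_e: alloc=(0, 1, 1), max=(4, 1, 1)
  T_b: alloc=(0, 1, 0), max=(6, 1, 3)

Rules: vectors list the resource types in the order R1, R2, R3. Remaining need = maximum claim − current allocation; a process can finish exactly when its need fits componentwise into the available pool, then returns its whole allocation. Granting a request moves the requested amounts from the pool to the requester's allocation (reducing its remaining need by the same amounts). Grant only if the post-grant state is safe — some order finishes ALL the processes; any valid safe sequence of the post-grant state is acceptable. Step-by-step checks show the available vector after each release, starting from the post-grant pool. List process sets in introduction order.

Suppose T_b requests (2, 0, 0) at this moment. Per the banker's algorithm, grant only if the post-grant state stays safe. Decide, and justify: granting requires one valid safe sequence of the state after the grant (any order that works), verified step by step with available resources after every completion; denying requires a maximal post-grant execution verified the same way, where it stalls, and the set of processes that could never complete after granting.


GRANT. The post-grant state is safe; one safe sequence: T_h, T_a, T_b, T_f, T_i, T_e.
Key observation: after the grant the pool drops to (1, 3, 2), which still lets T_h finish first and unwind the rest.
Check on the post-grant state, step by step:
  pool = (1, 3, 2)
  T_h needs (1, 0, 2) <= (1, 3, 2) -> finishes; pool += (1, 0, 2) = (2, 3, 4)
  T_a needs (2, 1, 0) <= (2, 3, 4) -> finishes; pool += (2, 0, 0) = (4, 3, 4)
  T_b needs (4, 0, 3) <= (4, 3, 4) -> finishes; pool += (2, 1, 0) = (6, 4, 4)
  T_f needs (4, 1, 3) <= (6, 4, 4) -> finishes; pool += (2, 0, 0) = (8, 4, 4)
  T_i needs (2, 3, 3) <= (8, 4, 4) -> finishes; pool += (1, 0, 2) = (9, 4, 6)
  T_e needs (4, 0, 0) <= (9, 4, 6) -> finishes; pool += (0, 1, 1) = (9, 5, 7)


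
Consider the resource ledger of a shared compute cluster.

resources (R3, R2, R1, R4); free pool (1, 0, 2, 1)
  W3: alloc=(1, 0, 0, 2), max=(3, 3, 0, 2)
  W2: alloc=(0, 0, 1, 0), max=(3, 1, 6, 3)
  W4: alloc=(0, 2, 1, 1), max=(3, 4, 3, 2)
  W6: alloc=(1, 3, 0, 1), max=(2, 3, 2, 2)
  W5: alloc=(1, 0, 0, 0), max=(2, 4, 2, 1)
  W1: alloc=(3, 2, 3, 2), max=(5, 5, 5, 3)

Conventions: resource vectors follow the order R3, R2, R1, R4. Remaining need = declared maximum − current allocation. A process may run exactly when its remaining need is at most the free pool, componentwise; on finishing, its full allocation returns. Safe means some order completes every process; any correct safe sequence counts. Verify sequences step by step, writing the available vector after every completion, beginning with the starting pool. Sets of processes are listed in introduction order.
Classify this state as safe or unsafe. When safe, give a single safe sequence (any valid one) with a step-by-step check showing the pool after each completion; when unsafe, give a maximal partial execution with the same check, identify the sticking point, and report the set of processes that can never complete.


SAFE. One safe sequence: W6, W1, W3, W2, W5, W4.
Key observation: the first exact fit in this order is W6 — it needs (1, 0, 2, 1) with (1, 0, 2, 1) free, meeting a requested resource to the last unit.
Step-by-step check:
  pool = (1, 0, 2, 1)
  run W6 (needs (1, 0, 2, 1), free (1, 0, 2, 1)); after release of (1, 3, 0, 1) the pool is (2, 3, 2, 2)
  run W1 (needs (2, 3, 2, 1), free (2, 3, 2, 2)); after release of (3, 2, 3, 2) the pool is (5, 5, 5, 4)
  run W3 (needs (2, 3, 0, 0), free (5, 5, 5, 4)); after release of (1, 0, 0, 2) the pool is (6, 5, 5, 6)
  run W2 (needs (3, 1, 5, 3), free (6, 5, 5, 6)); after release of (0, 0, 1, 0) the pool is (6, 5, 6, 6)
  run W5 (needs (1, 4, 2, 1), free (6, 5, 6, 6)); after release of (1, 0, 0, 0) the pool is (7, 5, 6, 6)
  run W4 (needs (3, 2, 2, 1), free (7, 5, 6, 6)); after release of (0, 2, 1, 1) the pool is (7, 7, 7, 7)


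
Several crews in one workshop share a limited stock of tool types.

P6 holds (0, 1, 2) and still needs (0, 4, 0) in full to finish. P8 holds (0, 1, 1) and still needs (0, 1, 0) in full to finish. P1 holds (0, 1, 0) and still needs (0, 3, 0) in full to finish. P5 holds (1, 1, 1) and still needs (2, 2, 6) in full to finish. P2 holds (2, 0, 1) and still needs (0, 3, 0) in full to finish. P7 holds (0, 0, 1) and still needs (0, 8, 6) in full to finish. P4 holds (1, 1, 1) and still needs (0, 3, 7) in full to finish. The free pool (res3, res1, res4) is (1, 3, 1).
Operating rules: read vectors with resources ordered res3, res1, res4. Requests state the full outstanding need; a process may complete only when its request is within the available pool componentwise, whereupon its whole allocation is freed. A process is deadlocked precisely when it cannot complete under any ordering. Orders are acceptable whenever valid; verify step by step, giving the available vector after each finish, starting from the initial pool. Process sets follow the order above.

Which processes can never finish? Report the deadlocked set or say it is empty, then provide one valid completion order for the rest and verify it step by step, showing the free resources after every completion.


Deadlocked set: P5, P7 and P4.
Key observation: the pool after P2, P8, P6, P1 is (3, 6, 5); every surviving request exceeds it in res4, so progress ends there.
The rest can finish in the order P2, P8, P6, P1. Walking it through:
  pool = (1, 3, 1)
  P2 needs (0, 3, 0) <= (1, 3, 1) -> finishes; pool += (2, 0, 1) = (3, 3, 2)
  P8 needs (0, 1, 0) <= (3, 3, 2) -> finishes; pool += (0, 1, 1) = (3, 4, 3)
  P6 needs (0, 4, 0) <= (3, 4, 3) -> finishes; pool += (0, 1, 2) = (3, 5, 5)
  P1 needs (0, 3, 0) <= (3, 5, 5) -> finishes; pool += (0, 1, 0) = (3, 6, 5)
The stuck group stays short no matter what:
  P5 cannot run: need (2, 2, 6) vs free (3, 6, 5) (insufficient res4)
  P7 cannot run: need (0, 8, 6) vs free (3, 6, 5) (insufficient res1 and res4)
  P4 cannot run: need (0, 3, 7) vs free (3, 6, 5) (insufficient res4)


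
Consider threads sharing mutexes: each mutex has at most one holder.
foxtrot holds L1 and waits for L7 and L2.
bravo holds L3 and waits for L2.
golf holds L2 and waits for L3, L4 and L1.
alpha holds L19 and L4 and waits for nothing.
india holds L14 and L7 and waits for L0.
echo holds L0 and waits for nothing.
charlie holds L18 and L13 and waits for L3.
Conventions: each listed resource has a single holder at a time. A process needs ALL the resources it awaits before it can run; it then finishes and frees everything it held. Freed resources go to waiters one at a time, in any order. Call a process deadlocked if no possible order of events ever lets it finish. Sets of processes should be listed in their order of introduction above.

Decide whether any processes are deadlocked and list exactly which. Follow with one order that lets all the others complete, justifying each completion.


Deadlocked: foxtrot, bravo, golf and charlie.
Key observation: the knot is the closed ring of waits foxtrot -> golf -> foxtrot; bravo is caught in further circular waits and charlie waits into the deadlock from upstream.
One completion order for the rest: alpha, echo, india.
Walking it through:
  alpha: no waits; runs immediately, freeing L19 and L4
  echo: no waits; runs immediately, freeing L0
  india: everything it awaited (L0) is free; runs, freeing L14 and L7


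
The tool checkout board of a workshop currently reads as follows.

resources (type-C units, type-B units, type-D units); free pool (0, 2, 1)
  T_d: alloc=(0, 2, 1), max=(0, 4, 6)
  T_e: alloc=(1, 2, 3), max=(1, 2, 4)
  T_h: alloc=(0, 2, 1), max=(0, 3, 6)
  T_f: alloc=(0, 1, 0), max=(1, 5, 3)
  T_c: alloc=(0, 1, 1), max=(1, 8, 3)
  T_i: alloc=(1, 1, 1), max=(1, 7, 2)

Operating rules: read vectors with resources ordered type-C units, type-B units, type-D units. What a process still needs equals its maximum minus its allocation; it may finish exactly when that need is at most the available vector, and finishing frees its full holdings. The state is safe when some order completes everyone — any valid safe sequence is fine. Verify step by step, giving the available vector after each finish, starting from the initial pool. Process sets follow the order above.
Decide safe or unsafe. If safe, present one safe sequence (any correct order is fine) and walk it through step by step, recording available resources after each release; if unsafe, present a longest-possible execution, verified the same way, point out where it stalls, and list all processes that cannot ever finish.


UNSAFE.
Key observation: after T_e, T_f the pool peaks at (1, 5, 4), and each blocked process is short somewhere: T_d on type-D units; T_h on type-D units; T_c on type-B units; T_i on type-B units.
Going as far as possible: T_e, T_f; after that, nothing fits. Step-by-step check:
  pool = (0, 2, 1)
  T_e: need (0, 0, 1) fits (0, 2, 1); releases (1, 2, 3), pool now (1, 4, 4)
  T_f: need (1, 4, 3) fits (1, 4, 4); releases (0, 1, 0), pool now (1, 5, 4)
  T_d still needs (0, 2, 5) but only (1, 5, 4) is free — short on type-D units
  T_h still needs (0, 1, 5) but only (1, 5, 4) is free — short on type-D units
  T_c still needs (1, 7, 2) but only (1, 5, 4) is free — short on type-B units
  T_i still needs (0, 6, 1) but only (1, 5, 4) is free — short on type-B units
Processes that can never finish: T_d, T_h, T_c and T_i.


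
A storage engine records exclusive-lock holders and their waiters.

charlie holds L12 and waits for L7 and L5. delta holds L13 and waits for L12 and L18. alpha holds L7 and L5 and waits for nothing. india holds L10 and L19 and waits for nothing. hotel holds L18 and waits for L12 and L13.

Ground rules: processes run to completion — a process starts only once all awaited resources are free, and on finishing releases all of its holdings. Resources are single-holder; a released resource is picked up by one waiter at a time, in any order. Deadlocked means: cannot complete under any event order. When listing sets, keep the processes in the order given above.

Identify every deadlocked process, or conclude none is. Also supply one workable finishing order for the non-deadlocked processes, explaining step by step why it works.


Deadlocked set: delta and hotel.
Key observation: the loop delta -> hotel -> delta blocks itself forever; no other process is dragged down with it.
The rest can finish in the order india, alpha, charlie.
Verifying each step:
  india: no waits; runs immediately, freeing L10 and L19
  alpha: no waits; runs immediately, freeing L7 and L5
  run charlie (all its waits — L7 and L5 — are resolved); releases L12


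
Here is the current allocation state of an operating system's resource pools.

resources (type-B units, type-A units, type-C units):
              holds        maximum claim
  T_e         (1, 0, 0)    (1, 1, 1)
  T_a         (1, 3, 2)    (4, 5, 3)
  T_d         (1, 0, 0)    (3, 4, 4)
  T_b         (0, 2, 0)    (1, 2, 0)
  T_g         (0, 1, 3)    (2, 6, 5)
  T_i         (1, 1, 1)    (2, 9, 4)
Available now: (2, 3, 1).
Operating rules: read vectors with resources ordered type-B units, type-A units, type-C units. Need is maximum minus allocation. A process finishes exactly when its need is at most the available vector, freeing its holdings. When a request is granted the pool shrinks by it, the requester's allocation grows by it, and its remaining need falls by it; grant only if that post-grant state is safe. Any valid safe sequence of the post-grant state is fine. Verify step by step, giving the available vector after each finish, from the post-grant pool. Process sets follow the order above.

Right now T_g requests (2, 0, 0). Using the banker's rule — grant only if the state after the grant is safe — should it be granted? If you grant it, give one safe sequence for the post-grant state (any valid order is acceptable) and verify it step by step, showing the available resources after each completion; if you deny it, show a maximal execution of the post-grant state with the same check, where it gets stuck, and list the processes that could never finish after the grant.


DENY — the pretend-granted state is unsafe.
Key observation: after T_e, T_b the pool peaks at (1, 5, 1), and each blocked process is short somewhere: T_a on type-B units; T_d on type-B units, type-C units; T_g on type-C units; T_i on type-A units, type-C units.
After a pretend grant, a maximal execution: T_e, T_b — then nothing else fits. Walking it through:
  pool = (0, 3, 1)
  T_e: need (0, 1, 1) fits (0, 3, 1); releases (1, 0, 0), pool now (1, 3, 1)
  T_b: need (1, 0, 0) fits (1, 3, 1); releases (0, 2, 0), pool now (1, 5, 1)
  T_a cannot run: need (3, 2, 1) vs free (1, 5, 1) (insufficient type-B units)
  T_d cannot run: need (2, 4, 4) vs free (1, 5, 1) (insufficient type-B units and type-C units)
  T_g cannot run: need (0, 5, 2) vs free (1, 5, 1) (insufficient type-C units)
  T_i cannot run: need (1, 8, 3) vs free (1, 5, 1) (insufficient type-A units and type-C units)
Post-grant, the permanently blocked set is T_a, T_d, T_g and T_i.


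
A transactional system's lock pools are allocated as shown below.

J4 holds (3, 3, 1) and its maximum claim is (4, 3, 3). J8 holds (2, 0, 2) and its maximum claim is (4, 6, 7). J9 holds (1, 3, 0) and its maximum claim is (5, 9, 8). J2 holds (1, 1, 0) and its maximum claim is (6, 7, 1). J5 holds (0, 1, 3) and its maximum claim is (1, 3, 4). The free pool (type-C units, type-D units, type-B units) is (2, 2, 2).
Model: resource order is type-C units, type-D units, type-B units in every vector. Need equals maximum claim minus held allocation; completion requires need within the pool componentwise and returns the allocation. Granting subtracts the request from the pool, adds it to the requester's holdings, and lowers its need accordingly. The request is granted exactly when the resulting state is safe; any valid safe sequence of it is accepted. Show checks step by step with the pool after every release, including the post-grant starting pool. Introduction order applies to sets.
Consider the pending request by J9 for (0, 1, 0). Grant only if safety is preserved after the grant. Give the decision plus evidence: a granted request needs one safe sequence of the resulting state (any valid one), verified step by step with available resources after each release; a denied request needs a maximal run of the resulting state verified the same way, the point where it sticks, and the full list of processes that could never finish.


DENY. Granting would leave the state unsafe.
Key observation: after J4, J5 the pool peaks at (5, 5, 6), and each blocked process is short somewhere: J8 on type-D units; J9 on type-B units; J2 on type-D units.
Pretend the grant happened; the run J4, J5 goes as far as possible. Verifying each step:
  pool = (2, 1, 2)
  J4 needs (1, 0, 2) <= (2, 1, 2) -> finishes; pool += (3, 3, 1) = (5, 4, 3)
  J5 needs (1, 2, 1) <= (5, 4, 3) -> finishes; pool += (0, 1, 3) = (5, 5, 6)
  J8 cannot run: need (2, 6, 5) vs free (5, 5, 6) (insufficient type-D units)
  J9 cannot run: need (4, 5, 8) vs free (5, 5, 6) (insufficient type-B units)
  J2 cannot run: need (5, 6, 1) vs free (5, 5, 6) (insufficient type-D units)
Post-grant, the permanently blocked set is J8, J9 and J2.


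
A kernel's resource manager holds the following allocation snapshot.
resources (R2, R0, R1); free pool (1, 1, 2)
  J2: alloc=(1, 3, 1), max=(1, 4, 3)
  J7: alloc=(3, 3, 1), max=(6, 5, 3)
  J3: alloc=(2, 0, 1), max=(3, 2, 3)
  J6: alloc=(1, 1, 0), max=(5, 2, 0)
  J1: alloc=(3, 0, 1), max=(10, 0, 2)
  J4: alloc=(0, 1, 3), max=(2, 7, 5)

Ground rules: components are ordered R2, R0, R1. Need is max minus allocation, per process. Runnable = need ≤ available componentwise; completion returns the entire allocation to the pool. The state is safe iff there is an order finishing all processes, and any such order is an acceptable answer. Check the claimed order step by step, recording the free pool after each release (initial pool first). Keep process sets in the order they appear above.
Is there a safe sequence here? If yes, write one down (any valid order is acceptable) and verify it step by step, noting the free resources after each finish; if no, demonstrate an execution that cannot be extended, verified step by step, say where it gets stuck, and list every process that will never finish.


SAFE, for example via the order J2, J3, J7, J6, J1, J4.
Key observation: the order's first zero-slack moment is J2 ((0, 1, 2) needed, (1, 1, 2) free — a requested resource with nothing to spare).
Step-by-step check:
  pool = (1, 1, 2)
  J2 needs (0, 1, 2) <= (1, 1, 2) -> finishes; pool += (1, 3, 1) = (2, 4, 3)
  J3 needs (1, 2, 2) <= (2, 4, 3) -> finishes; pool += (2, 0, 1) = (4, 4, 4)
  J7 needs (3, 2, 2) <= (4, 4, 4) -> finishes; pool += (3, 3, 1) = (7, 7, 5)
  J6 needs (4, 1, 0) <= (7, 7, 5) -> finishes; pool += (1, 1, 0) = (8, 8, 5)
  J1 needs (7, 0, 1) <= (8, 8, 5) -> finishes; pool += (3, 0, 1) = (11, 8, 6)
  J4 needs (2, 6, 2) <= (11, 8, 6) -> finishes; pool += (0, 1, 3) = (11, 9, 9)


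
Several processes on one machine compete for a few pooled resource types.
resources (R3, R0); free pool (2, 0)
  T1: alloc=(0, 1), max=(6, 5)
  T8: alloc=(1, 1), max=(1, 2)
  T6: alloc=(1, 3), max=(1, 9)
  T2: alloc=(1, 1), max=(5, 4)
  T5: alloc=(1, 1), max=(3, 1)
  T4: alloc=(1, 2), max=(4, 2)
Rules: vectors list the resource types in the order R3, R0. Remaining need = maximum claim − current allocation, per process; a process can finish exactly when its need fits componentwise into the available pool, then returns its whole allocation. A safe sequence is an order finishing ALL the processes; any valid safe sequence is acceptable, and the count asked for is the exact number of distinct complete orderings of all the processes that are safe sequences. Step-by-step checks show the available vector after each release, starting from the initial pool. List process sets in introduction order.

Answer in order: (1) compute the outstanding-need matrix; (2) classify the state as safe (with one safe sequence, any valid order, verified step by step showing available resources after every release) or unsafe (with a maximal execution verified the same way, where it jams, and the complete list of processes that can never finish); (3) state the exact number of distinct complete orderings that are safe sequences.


(1) Need matrix, components ordered R3, R0:
  T1: (6, 4)
  T8: (0, 1)
  T6: (0, 6)
  T2: (4, 3)
  T5: (2, 0)
  T4: (3, 0)
(2) SAFE, for example via the order T5, T4, T8, T2, T1, T6.
Key observation: T5 marks the first exact bind of the order: its need (2, 0) fits the free (2, 0) with zero slack on a requested resource.
Verifying each step:
  pool = (2, 0)
  T5: need (2, 0) fits (2, 0); releases (1, 1), pool now (3, 1)
  T4: need (3, 0) fits (3, 1); releases (1, 2), pool now (4, 3)
  T8: need (0, 1) fits (4, 3); releases (1, 1), pool now (5, 4)
  T2: need (4, 3) fits (5, 4); releases (1, 1), pool now (6, 5)
  T1: need (6, 4) fits (6, 5); releases (0, 1), pool now (6, 6)
  T6: need (0, 6) fits (6, 6); releases (1, 3), pool now (7, 9)
(3) Precisely 3 of the possible complete orderings are safe sequences.


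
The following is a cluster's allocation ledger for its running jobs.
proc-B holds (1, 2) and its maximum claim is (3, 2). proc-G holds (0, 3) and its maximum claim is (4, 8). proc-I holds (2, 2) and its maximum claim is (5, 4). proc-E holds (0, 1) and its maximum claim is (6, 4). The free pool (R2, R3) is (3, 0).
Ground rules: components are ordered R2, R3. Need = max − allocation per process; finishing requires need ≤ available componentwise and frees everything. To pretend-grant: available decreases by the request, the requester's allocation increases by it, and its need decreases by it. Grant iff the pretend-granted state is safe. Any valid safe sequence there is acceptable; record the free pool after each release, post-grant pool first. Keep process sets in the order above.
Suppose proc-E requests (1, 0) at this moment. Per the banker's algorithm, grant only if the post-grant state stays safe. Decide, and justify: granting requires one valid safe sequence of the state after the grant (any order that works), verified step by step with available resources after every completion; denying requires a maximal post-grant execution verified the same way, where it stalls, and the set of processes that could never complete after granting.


GRANT — the state after the grant stays safe, e.g. via proc-B, proc-I, proc-E, proc-G.
Key observation: the grant leaves (2, 0) free — enough for proc-B, whose release restarts the cascade.
Step-by-step check of the post-grant state:
  pool = (2, 0)
  proc-B: need (2, 0) fits (2, 0); releases (1, 2), pool now (3, 2)
  proc-I: need (3, 2) fits (3, 2); releases (2, 2), pool now (5, 4)
  proc-E: need (5, 3) fits (5, 4); releases (1, 1), pool now (6, 5)
  proc-G: need (4, 5) fits (6, 5); releases (0, 3), pool now (6, 8)


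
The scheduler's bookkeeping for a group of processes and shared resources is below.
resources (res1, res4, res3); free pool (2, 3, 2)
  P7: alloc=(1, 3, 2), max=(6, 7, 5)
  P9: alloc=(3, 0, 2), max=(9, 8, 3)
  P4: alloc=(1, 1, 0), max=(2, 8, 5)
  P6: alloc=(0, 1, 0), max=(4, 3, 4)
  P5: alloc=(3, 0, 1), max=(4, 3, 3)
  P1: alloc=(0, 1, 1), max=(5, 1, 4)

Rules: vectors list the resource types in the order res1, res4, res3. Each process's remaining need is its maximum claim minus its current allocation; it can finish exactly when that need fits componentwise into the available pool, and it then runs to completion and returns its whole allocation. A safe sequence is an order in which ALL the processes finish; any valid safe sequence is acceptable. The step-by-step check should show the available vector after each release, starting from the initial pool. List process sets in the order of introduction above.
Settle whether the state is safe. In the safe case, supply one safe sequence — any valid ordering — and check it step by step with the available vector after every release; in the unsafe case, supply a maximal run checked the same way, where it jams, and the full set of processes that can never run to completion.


SAFE, for example via the order P5, P1, P7, P6, P4, P9.
Key observation: at P5 the run first touches a limit — (1, 3, 2) against (2, 3, 2), exact on a resource it actually requests.
Check, step by step:
  pool = (2, 3, 2)
  P5: need (1, 3, 2) fits (2, 3, 2); releases (3, 0, 1), pool now (5, 3, 3)
  P1: need (5, 0, 3) fits (5, 3, 3); releases (0, 1, 1), pool now (5, 4, 4)
  P7: need (5, 4, 3) fits (5, 4, 4); releases (1, 3, 2), pool now (6, 7, 6)
  P6: need (4, 2, 4) fits (6, 7, 6); releases (0, 1, 0), pool now (6, 8, 6)
  P4: need (1, 7, 5) fits (6, 8, 6); releases (1, 1, 0), pool now (7, 9, 6)
  P9: need (6, 8, 1) fits (7, 9, 6); releases (3, 0, 2), pool now (10, 9, 8)


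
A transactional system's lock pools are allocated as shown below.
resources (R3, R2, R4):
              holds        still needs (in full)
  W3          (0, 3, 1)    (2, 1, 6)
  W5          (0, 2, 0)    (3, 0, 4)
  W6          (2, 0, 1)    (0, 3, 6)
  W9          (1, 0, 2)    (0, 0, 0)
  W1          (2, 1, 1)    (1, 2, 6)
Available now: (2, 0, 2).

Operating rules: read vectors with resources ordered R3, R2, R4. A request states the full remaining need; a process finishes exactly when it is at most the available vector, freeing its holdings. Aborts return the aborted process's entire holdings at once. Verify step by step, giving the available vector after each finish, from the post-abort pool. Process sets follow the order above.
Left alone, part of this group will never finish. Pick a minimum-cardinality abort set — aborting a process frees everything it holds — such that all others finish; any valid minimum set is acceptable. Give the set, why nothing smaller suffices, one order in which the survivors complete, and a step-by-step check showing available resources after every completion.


Abort W3 and W1.
Key observation: the deadlocked W6 becomes finishable only because W3 and W1 released (2, 4, 2); it completes at step 2 below.
Why nothing smaller works — every single abort fails: W3 alone leaves W6 blocked (short on R4); W5 alone leaves W3 blocked (short on R4); W6 alone leaves W3 blocked (short on R4); W9 alone leaves W3 blocked (short on R4); W1 alone leaves W3 blocked (short on R4).
The survivors complete as W9, W6, W5. Step-by-step check (starting from the post-abort pool):
  pool = (4, 4, 4)
  W9 needs (0, 0, 0) <= (4, 4, 4) -> finishes; pool += (1, 0, 2) = (5, 4, 6)
  W6 needs (0, 3, 6) <= (5, 4, 6) -> finishes; pool += (2, 0, 1) = (7, 4, 7)
  W5 needs (3, 0, 4) <= (7, 4, 7) -> finishes; pool += (0, 2, 0) = (7, 6, 7)


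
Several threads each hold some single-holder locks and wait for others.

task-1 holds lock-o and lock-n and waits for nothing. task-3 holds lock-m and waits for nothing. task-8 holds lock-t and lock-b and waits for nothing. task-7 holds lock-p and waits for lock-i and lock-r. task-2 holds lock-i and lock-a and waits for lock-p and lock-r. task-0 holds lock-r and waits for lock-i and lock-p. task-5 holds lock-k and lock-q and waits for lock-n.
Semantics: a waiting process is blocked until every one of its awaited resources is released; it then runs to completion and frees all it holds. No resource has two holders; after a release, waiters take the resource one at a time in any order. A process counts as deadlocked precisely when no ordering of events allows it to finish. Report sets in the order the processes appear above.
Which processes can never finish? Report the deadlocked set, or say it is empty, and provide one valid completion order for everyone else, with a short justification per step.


The deadlocked set is task-7, task-2 and task-0.
Key observation: the wait chain closes on itself along task-7 -> task-2 -> task-7; task-0 is caught in further circular waits.
The rest can finish in the order task-8, task-1, task-5, task-3.
Verifying each step:
  task-8 waits on nothing -> runs at once and releases lock-t and lock-b
  task-1 waits on nothing -> runs at once and releases lock-o and lock-n
  task-5 waits on lock-n — all released -> runs and releases lock-k and lock-q
  task-3 waits on nothing -> runs at once and releases lock-m


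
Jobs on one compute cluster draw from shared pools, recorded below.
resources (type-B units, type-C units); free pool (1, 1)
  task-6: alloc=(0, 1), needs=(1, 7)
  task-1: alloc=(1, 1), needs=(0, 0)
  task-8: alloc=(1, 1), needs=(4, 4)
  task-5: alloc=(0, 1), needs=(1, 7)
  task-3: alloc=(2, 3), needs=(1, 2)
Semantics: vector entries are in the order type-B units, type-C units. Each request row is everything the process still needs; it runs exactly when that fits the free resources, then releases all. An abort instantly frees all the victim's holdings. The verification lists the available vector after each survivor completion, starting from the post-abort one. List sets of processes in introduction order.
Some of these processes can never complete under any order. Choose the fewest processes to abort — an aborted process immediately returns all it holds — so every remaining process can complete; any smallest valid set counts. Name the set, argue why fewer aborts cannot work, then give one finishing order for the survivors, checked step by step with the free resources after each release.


The answer: abort task-5.
Key observation: the deadlocked task-6 becomes finishable only because task-5 released (0, 1); it completes at step 4 below.
Why nothing smaller works: aborting no one leaves the state deadlocked as given.
The survivors complete as task-3, task-1, task-8, task-6. Check, step by step (starting from the post-abort pool):
  pool = (1, 2)
  run task-3 (needs (1, 2), free (1, 2)); after release of (2, 3) the pool is (3, 5)
  run task-1 (needs (0, 0), free (3, 5)); after release of (1, 1) the pool is (4, 6)
  run task-8 (needs (4, 4), free (4, 6)); after release of (1, 1) the pool is (5, 7)
  run task-6 (needs (1, 7), free (5, 7)); after release of (0, 1) the pool is (5, 8)


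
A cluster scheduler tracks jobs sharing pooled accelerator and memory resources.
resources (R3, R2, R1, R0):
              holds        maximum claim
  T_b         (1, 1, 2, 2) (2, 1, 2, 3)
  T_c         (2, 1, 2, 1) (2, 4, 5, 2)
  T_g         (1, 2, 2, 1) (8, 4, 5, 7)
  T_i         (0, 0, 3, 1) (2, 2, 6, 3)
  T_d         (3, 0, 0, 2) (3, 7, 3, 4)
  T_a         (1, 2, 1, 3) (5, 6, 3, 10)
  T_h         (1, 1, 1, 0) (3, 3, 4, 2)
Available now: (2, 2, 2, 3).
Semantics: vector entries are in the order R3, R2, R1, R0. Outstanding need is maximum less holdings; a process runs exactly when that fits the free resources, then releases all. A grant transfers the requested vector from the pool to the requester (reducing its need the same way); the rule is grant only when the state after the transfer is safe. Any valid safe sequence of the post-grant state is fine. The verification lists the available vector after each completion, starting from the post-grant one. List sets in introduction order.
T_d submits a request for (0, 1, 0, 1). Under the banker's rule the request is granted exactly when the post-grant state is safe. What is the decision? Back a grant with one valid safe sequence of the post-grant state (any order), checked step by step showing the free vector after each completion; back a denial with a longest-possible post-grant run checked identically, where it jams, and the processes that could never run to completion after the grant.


DENY. Granting would leave the state unsafe.
Key observation: after T_b, T_h, T_i, T_c the pool peaks at (6, 4, 10, 6), and each blocked process is short somewhere: T_g on R3; T_d on R2; T_a on R0.
Pretend the grant happened; the run T_b, T_h, T_i, T_c goes as far as possible. Verifying each step:
  pool = (2, 1, 2, 2)
  run T_b (needs (1, 0, 0, 1), free (2, 1, 2, 2)); after release of (1, 1, 2, 2) the pool is (3, 2, 4, 4)
  run T_h (needs (2, 2, 3, 2), free (3, 2, 4, 4)); after release of (1, 1, 1, 0) the pool is (4, 3, 5, 4)
  run T_i (needs (2, 2, 3, 2), free (4, 3, 5, 4)); after release of (0, 0, 3, 1) the pool is (4, 3, 8, 5)
  run T_c (needs (0, 3, 3, 1), free (4, 3, 8, 5)); after release of (2, 1, 2, 1) the pool is (6, 4, 10, 6)
  T_g cannot run: need (7, 2, 3, 6) vs free (6, 4, 10, 6) (insufficient R3)
  T_d cannot run: need (0, 6, 3, 1) vs free (6, 4, 10, 6) (insufficient R2)
  T_a cannot run: need (4, 4, 2, 7) vs free (6, 4, 10, 6) (insufficient R0)
Processes that could never finish after the grant: T_g, T_d and T_a.


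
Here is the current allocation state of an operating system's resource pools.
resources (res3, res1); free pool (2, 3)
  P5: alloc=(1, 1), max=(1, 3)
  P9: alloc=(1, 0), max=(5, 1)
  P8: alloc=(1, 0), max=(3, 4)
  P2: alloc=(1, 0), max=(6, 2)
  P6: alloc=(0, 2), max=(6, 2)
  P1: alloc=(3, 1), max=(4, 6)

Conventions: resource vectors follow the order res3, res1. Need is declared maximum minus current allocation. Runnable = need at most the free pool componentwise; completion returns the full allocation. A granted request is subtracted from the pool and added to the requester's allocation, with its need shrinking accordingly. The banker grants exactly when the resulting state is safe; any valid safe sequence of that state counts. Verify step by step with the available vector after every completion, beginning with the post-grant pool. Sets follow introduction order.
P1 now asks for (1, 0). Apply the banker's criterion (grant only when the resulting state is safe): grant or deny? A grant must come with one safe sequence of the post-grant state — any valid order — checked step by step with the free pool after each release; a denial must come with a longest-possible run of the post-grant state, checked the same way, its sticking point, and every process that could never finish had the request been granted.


DENY — the pretend-granted state is unsafe.
Key observation: after P5, P8 the pool peaks at (3, 4), and each blocked process is short somewhere: P9 on res3; P2 on res3; P6 on res3; P1 on res1.
On the post-grant state, P5, P8 is a maximal run — nothing extends it. Walking it through:
  pool = (1, 3)
  P5: need (0, 2) fits (1, 3); releases (1, 1), pool now (2, 4)
  P8: need (2, 4) fits (2, 4); releases (1, 0), pool now (3, 4)
  P9 cannot run: need (4, 1) vs free (3, 4) (insufficient res3)
  P2 cannot run: need (5, 2) vs free (3, 4) (insufficient res3)
  P6 cannot run: need (6, 0) vs free (3, 4) (insufficient res3)
  P1 cannot run: need (0, 5) vs free (3, 4) (insufficient res1)
Post-grant, the permanently blocked set is P9, P2, P6 and P1.


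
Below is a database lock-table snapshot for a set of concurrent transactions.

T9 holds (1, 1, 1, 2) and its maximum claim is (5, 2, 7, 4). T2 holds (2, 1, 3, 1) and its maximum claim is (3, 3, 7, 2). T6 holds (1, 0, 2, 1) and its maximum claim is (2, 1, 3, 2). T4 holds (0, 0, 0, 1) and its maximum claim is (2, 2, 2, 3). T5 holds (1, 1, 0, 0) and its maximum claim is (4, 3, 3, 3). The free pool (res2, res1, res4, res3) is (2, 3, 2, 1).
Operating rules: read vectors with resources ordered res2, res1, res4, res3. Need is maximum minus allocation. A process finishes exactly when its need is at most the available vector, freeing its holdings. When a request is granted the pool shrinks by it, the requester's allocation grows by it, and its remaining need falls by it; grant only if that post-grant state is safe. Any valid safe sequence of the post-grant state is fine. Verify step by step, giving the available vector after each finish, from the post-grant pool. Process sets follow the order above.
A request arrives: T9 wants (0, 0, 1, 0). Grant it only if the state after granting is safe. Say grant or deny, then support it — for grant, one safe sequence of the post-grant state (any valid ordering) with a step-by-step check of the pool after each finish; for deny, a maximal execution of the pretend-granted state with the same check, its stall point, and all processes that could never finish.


DENY: after the grant no complete ordering would exist.
Key observation: the pool after T6, T4, T5 is (4, 4, 3, 3); every surviving request exceeds it in res4, so progress ends there.
Pretend the grant happened; the run T6, T4, T5 goes as far as possible. Step-by-step check:
  pool = (2, 3, 1, 1)
  T6: need (1, 1, 1, 1) fits (2, 3, 1, 1); releases (1, 0, 2, 1), pool now (3, 3, 3, 2)
  T4: need (2, 2, 2, 2) fits (3, 3, 3, 2); releases (0, 0, 0, 1), pool now (3, 3, 3, 3)
  T5: need (3, 2, 3, 3) fits (3, 3, 3, 3); releases (1, 1, 0, 0), pool now (4, 4, 3, 3)
  blocked: T9 wants (4, 1, 5, 2), pool (4, 4, 3, 3) — not enough res4
  blocked: T2 wants (1, 2, 4, 1), pool (4, 4, 3, 3) — not enough res4
Post-grant, the permanently blocked set is T9 and T2.


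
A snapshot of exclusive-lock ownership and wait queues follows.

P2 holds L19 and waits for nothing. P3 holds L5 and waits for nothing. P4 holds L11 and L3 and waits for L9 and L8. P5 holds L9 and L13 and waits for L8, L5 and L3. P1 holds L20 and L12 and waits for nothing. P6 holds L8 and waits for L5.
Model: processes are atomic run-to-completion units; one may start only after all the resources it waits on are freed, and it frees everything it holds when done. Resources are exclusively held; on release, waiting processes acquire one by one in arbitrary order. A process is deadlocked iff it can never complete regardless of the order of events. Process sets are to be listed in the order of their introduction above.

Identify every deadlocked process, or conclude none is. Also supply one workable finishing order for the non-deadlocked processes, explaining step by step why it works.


Deadlocked: P4 and P5.
Key observation: P4 -> P5 -> P4 is a circular wait — nothing in it can go first; no other process is dragged down with it.
The rest can finish in the order P2, P1, P3, P6.
Verifying each step:
  P2: no waits; runs immediately, freeing L19
  P1: no waits; runs immediately, freeing L20 and L12
  P3: no waits; runs immediately, freeing L5
  P6 waits on L5 — all released -> runs and releases L8


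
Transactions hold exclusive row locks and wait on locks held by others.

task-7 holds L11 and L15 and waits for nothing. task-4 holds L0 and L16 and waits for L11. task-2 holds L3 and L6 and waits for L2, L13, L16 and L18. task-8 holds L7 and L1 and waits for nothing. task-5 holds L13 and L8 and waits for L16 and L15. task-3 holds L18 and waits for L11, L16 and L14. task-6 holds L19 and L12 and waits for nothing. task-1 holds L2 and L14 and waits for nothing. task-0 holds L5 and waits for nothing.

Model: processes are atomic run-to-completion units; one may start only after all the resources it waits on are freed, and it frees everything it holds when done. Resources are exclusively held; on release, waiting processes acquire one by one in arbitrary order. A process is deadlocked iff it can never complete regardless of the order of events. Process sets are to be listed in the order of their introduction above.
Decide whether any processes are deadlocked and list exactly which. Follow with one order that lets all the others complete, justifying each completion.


The deadlocked set is empty.
Key observation: all waits point, directly or indirectly, at processes that can finish, so nothing is permanently blocked.
A valid finishing order for the others: task-8, task-7, task-4, task-1, task-5, task-0, task-6, task-3, task-2.
Check, step by step:
  task-8 waits on nothing -> runs at once and releases L7 and L1
  task-7 waits on nothing -> runs at once and releases L11 and L15
  task-4: everything it awaited (L11) is free; runs, freeing L0 and L16
  task-1 waits on nothing -> runs at once and releases L2 and L14
  task-5: everything it awaited (L16 and L15) is free; runs, freeing L13 and L8
  task-0 waits on nothing -> runs at once and releases L5
  task-6 waits on nothing -> runs at once and releases L19 and L12
  task-3: everything it awaited (L11, L16 and L14) is free; runs, freeing L18
  task-2: everything it awaited (L2, L13, L16 and L18) is free; runs, freeing L3 and L6


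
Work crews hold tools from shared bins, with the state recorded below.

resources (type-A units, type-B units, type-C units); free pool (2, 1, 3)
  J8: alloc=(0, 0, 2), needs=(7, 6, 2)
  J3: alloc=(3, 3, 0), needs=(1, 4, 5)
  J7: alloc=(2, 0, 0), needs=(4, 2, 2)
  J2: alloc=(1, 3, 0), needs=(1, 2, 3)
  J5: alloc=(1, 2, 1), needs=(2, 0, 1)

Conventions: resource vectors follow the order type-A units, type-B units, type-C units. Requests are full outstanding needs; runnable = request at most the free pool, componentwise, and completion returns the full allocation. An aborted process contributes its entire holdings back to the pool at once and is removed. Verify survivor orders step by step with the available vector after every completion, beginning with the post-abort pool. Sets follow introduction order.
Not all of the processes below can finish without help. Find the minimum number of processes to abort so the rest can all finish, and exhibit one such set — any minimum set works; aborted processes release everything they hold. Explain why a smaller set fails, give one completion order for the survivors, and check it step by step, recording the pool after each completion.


Minimum abort set: J8.
Key observation: the deadlocked J3 becomes finishable only because J8 released (0, 0, 2); it completes at step 3 below.
Why nothing smaller works: aborting no one leaves the state deadlocked as given.
One survivor order: J5, J2, J3, J7. Step-by-step check (post-abort pool first):
  pool = (2, 1, 5)
  J5 needs (2, 0, 1) <= (2, 1, 5) -> finishes; pool += (1, 2, 1) = (3, 3, 6)
  J2 needs (1, 2, 3) <= (3, 3, 6) -> finishes; pool += (1, 3, 0) = (4, 6, 6)
  J3 needs (1, 4, 5) <= (4, 6, 6) -> finishes; pool += (3, 3, 0) = (7, 9, 6)
  J7 needs (4, 2, 2) <= (7, 9, 6) -> finishes; pool += (2, 0, 0) = (9, 9, 6)


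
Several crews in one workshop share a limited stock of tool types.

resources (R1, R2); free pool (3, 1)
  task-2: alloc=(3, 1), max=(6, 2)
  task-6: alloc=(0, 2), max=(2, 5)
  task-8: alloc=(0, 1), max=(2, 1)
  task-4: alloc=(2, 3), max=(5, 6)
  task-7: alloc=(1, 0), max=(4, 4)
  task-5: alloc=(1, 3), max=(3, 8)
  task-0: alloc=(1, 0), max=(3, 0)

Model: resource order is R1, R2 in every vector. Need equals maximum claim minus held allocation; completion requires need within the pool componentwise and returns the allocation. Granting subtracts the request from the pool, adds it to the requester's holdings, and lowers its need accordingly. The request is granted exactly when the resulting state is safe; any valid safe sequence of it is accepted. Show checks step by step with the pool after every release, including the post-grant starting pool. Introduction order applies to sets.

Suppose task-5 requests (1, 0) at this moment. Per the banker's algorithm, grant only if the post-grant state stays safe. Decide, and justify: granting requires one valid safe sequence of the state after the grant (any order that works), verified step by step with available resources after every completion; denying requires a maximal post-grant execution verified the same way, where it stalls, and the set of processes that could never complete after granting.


GRANT: granting preserves safety; a valid post-grant sequence is task-8, task-0, task-2, task-4, task-5, task-6, task-7.
Key observation: granting shrinks the pool to (2, 1), yet task-8 still fits and the chain goes through.
Check on the post-grant state, step by step:
  pool = (2, 1)
  task-8 needs (2, 0) <= (2, 1) -> finishes; pool += (0, 1) = (2, 2)
  task-0 needs (2, 0) <= (2, 2) -> finishes; pool += (1, 0) = (3, 2)
  task-2 needs (3, 1) <= (3, 2) -> finishes; pool += (3, 1) = (6, 3)
  task-4 needs (3, 3) <= (6, 3) -> finishes; pool += (2, 3) = (8, 6)
  task-5 needs (1, 5) <= (8, 6) -> finishes; pool += (2, 3) = (10, 9)
  task-6 needs (2, 3) <= (10, 9) -> finishes; pool += (0, 2) = (10, 11)
  task-7 needs (3, 4) <= (10, 11) -> finishes; pool += (1, 0) = (11, 11)
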